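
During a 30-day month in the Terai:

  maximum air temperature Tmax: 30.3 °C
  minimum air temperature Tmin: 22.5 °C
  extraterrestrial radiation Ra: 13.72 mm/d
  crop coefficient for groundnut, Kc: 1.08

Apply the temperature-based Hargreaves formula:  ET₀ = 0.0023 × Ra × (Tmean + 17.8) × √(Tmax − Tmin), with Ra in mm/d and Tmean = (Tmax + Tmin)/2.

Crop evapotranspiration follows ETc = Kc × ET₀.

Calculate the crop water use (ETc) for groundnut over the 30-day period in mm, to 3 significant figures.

126 mm

Tmean = (30.3 + 22.5)/2 = 26.40 °C
ET₀ = 0.0023 × 13.72 × (26.40 + 17.8) × √7.8 = 0.0023 × 13.72 × 44.20 × 2.7928 = 3.8953 mm/d
ETc = Kc × ET₀ = 1.08 × 3.8953 = 4.2069 mm/d
Over 30 days: 4.2069 × 30 = 126.207 mm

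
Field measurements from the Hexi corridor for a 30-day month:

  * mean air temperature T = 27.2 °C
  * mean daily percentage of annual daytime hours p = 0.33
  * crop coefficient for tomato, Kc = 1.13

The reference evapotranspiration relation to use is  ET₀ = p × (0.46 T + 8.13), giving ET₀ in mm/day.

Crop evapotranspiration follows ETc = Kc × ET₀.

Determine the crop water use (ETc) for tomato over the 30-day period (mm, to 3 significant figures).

ET₀ = 0.33 × (0.46 × 27.2 + 8.13) = 0.33 × 20.642 = 6.8119 mm/d
ETc = Kc × ET₀ = 1.13 × 6.8119 = 7.6974 mm/d
Over 30 days: 7.6974 × 30 = 230.922 mm

231 mm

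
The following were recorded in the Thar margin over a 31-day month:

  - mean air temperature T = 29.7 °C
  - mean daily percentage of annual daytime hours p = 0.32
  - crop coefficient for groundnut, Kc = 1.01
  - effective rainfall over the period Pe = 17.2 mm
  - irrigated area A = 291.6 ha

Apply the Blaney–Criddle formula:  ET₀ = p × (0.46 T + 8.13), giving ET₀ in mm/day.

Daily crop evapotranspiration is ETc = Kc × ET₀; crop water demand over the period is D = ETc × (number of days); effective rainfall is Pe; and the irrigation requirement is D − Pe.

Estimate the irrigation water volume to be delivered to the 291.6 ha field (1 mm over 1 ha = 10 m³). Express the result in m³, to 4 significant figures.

586500 m³

ET₀ = 0.32 × (0.46 × 29.7 + 8.13) = 0.32 × 21.792 = 6.9734 mm/d
ETc = Kc × ET₀ = 1.01 × 6.9734 = 7.0431 mm/d
Crop demand D = ETc × 31 d = 7.0431 × 31 = 218.336 mm
D − Pe = 218.336 − 17.2 = 201.136 mm
Volume = 201.136 mm × 291.6 ha × 10 = 586512.6 m³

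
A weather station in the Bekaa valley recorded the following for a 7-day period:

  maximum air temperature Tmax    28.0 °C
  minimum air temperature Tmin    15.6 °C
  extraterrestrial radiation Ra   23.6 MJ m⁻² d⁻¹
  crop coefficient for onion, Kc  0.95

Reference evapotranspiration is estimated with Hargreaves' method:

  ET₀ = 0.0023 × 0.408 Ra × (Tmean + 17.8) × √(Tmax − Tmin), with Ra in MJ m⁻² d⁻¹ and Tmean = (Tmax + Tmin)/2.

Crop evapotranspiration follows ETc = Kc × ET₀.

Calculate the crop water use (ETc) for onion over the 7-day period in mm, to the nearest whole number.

21 mm

Tmean = (28.0 + 15.6)/2 = 21.80 °C
0.408 Ra = 0.408 × 23.6 = 9.6288 mm/d equivalent
ET₀ = 0.0023 × 9.6288 × (21.80 + 17.8) × √12.4 = 0.0023 × 9.6288 × 39.60 × 3.5214 = 3.0882 mm/d
ETc = Kc × ET₀ = 0.95 × 3.0882 = 2.9338 mm/d
Over 7 days: 2.9338 × 7 = 20.537 mm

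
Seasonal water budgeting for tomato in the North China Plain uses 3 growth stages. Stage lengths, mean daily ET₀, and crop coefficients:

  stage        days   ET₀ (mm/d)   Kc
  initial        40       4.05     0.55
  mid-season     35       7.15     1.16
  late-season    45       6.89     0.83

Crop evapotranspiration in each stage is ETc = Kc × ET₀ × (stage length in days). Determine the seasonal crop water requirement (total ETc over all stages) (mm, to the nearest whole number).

637 mm

initial: 0.55 × 4.05 × 40 = 89.10 mm
mid-season: 1.16 × 7.15 × 35 = 290.29 mm
late-season: 0.83 × 6.89 × 45 = 257.34 mm
Seasonal total = 636.73 mm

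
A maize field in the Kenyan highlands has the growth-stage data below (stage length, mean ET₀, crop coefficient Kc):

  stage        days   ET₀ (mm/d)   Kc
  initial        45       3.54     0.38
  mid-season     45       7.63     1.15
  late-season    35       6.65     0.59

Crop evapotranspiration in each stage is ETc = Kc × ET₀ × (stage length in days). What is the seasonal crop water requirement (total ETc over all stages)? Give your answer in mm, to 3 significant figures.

initial: 0.38 × 3.54 × 45 = 60.53 mm
mid-season: 1.15 × 7.63 × 45 = 394.85 mm
late-season: 0.59 × 6.65 × 35 = 137.32 mm
Seasonal total = 592.70 mm

593 mm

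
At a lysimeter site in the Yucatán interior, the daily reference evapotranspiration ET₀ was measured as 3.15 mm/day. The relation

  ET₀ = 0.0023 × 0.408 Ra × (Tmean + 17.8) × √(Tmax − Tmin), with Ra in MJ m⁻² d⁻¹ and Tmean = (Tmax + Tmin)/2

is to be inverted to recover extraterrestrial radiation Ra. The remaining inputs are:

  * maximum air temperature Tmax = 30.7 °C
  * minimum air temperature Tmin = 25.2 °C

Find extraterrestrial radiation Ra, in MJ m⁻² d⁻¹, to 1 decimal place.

31.3 MJ m⁻² d⁻¹

Tmean = (30.7+25.2)/2 = 27.95 °C; ΔT = 5.5
Ra = ET₀ / [0.0023 × 0.408 × (Tmean+17.8) × √ΔT]
   = 3.15 / (0.0023 × 0.408 × 45.75 × 2.3452) = 31.286 MJ m⁻² d⁻¹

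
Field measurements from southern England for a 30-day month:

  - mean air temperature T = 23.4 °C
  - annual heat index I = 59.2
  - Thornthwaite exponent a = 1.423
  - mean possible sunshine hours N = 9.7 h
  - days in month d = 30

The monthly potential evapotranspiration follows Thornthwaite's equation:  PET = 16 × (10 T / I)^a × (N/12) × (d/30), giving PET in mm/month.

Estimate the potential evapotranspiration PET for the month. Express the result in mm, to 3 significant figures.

10T/I = 10 × 23.4 / 59.2 = 3.9527
(10T/I)^a = 3.9527^1.423 = 7.0694
Uncorrected PET = 16 × 7.0694 = 113.110 mm
Correction = (N/12)(d/30) = (9.7/12)(30/30) = 0.8083
PET = 113.110 × 0.8083 = 91.427 mm/month

91.4 mm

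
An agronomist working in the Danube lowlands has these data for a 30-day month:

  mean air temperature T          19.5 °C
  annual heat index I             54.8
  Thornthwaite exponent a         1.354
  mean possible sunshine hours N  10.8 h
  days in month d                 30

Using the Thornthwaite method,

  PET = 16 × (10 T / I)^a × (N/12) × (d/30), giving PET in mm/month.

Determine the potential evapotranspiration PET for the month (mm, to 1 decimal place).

10T/I = 10 × 19.5 / 54.8 = 3.5584
(10T/I)^a = 3.5584^1.354 = 5.5770
Uncorrected PET = 16 × 5.5770 = 89.232 mm
Correction = (N/12)(d/30) = (10.8/12)(30/30) = 0.9000
PET = 89.232 × 0.9000 = 80.309 mm/month

80.3 mm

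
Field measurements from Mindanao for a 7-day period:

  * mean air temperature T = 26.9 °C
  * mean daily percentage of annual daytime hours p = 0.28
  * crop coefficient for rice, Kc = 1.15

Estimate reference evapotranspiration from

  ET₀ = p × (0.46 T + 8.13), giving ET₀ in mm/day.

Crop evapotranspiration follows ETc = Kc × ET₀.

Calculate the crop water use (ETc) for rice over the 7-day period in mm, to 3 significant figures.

ET₀ = 0.28 × (0.46 × 26.9 + 8.13) = 0.28 × 20.504 = 5.7411 mm/d
ETc = Kc × ET₀ = 1.15 × 5.7411 = 6.6023 mm/d
Over 7 days: 6.6023 × 7 = 46.216 mm

46.2 mm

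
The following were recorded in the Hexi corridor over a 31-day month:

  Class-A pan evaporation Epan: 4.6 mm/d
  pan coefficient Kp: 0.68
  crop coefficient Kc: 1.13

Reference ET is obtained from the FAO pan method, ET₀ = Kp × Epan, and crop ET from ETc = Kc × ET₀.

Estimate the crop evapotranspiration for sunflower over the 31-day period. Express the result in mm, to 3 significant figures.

ET₀ = 0.68 × 4.6 = 3.1280 mm/d
ETc = Kc × ET₀ = 1.13 × 3.1280 = 3.5346 mm/d
Over 31 days: 3.5346 × 31 = 109.573 mm

110 mm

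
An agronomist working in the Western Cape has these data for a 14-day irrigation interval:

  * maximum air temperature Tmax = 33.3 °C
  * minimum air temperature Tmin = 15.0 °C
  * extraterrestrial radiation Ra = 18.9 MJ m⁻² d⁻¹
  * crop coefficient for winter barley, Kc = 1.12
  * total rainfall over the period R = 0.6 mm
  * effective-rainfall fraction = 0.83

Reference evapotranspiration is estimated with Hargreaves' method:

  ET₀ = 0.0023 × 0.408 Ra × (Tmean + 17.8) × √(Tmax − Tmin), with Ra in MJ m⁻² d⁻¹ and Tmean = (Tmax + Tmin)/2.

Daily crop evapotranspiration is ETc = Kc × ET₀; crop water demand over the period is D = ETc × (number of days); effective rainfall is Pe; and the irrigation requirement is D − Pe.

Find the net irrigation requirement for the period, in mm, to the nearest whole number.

49 mm

Tmean = (33.3 + 15.0)/2 = 24.15 °C
0.408 Ra = 0.408 × 18.9 = 7.7112 mm/d equivalent
ET₀ = 0.0023 × 7.7112 × (24.15 + 17.8) × √18.3 = 0.0023 × 7.7112 × 41.95 × 4.2778 = 3.1827 mm/d
ETc = Kc × ET₀ = 1.12 × 3.1827 = 3.5646 mm/d
Crop demand D = ETc × 14 d = 3.5646 × 14 = 49.904 mm
Pe = 0.83 × 0.6 = 0.498 mm
D − Pe = 49.904 − 0.498 = 49.406 mm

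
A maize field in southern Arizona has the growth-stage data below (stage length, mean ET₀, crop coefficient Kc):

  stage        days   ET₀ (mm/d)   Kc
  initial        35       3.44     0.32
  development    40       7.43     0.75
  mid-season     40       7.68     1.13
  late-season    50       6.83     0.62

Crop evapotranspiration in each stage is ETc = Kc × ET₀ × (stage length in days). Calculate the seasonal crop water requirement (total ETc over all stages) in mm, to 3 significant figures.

820 mm

initial: 0.32 × 3.44 × 35 = 38.53 mm
development: 0.75 × 7.43 × 40 = 222.90 mm
mid-season: 1.13 × 7.68 × 40 = 347.14 mm
late-season: 0.62 × 6.83 × 50 = 211.73 mm
Seasonal total = 820.30 mm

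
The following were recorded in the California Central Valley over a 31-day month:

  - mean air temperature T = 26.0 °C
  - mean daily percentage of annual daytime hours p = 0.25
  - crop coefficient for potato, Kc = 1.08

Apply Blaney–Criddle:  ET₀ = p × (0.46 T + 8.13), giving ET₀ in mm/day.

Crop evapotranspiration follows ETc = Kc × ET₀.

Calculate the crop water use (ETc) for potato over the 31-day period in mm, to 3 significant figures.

168 mm

ET₀ = 0.25 × (0.46 × 26.0 + 8.13) = 0.25 × 20.090 = 5.0225 mm/d
ETc = Kc × ET₀ = 1.08 × 5.0225 = 5.4243 mm/d
Over 31 days: 5.4243 × 31 = 168.153 mm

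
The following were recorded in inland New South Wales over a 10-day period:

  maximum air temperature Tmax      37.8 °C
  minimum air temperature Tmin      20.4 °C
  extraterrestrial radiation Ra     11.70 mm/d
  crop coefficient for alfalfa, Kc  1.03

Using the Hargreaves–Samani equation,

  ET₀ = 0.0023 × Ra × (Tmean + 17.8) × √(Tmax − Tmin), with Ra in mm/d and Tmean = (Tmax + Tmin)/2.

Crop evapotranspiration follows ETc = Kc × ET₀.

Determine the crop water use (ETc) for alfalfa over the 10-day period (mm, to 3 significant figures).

Tmean = (37.8 + 20.4)/2 = 29.10 °C
ET₀ = 0.0023 × 11.70 × (29.10 + 17.8) × √17.4 = 0.0023 × 11.70 × 46.90 × 4.1713 = 5.2645 mm/d
ETc = Kc × ET₀ = 1.03 × 5.2645 = 5.4224 mm/d
Over 10 days: 5.4224 × 10 = 54.224 mm

54.2 mm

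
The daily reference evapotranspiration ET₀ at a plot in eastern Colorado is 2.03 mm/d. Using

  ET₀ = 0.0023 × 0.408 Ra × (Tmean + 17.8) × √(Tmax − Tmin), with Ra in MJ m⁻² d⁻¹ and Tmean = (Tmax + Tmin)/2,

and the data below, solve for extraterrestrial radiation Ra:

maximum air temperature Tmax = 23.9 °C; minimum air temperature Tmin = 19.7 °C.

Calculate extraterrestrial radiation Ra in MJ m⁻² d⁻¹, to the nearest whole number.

27 MJ m⁻² d⁻¹

Tmean = (23.9+19.7)/2 = 21.80 °C; ΔT = 4.2
Ra = ET₀ / [0.0023 × 0.408 × (Tmean+17.8) × √ΔT]
   = 2.03 / (0.0023 × 0.408 × 39.60 × 2.0494) = 26.655 MJ m⁻² d⁻¹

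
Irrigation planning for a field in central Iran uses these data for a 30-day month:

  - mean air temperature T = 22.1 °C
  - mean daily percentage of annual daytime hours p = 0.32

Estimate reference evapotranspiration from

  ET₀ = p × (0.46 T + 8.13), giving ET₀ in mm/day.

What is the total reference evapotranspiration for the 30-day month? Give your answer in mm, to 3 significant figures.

176 mm

ET₀ = 0.32 × (0.46 × 22.1 + 8.13) = 0.32 × 18.296 = 5.8547 mm/d
Monthly total = 5.8547 × 30 = 175.641 mm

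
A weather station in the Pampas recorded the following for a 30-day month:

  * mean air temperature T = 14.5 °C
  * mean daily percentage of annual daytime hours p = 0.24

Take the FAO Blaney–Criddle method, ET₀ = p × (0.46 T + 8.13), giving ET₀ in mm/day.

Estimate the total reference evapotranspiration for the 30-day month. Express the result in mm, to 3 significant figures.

107 mm

ET₀ = 0.24 × (0.46 × 14.5 + 8.13) = 0.24 × 14.800 = 3.5520 mm/d
Monthly total = 3.5520 × 30 = 106.560 mm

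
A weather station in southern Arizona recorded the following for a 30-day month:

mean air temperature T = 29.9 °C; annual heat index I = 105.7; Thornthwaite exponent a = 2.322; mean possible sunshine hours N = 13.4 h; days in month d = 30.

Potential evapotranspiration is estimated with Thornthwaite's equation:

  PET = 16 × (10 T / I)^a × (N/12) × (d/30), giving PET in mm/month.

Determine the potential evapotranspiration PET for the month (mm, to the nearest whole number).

10T/I = 10 × 29.9 / 105.7 = 2.8288
(10T/I)^a = 2.8288^2.322 = 11.1846
Uncorrected PET = 16 × 11.1846 = 178.954 mm
Correction = (N/12)(d/30) = (13.4/12)(30/30) = 1.1167
PET = 178.954 × 1.1167 = 199.838 mm/month

200 mm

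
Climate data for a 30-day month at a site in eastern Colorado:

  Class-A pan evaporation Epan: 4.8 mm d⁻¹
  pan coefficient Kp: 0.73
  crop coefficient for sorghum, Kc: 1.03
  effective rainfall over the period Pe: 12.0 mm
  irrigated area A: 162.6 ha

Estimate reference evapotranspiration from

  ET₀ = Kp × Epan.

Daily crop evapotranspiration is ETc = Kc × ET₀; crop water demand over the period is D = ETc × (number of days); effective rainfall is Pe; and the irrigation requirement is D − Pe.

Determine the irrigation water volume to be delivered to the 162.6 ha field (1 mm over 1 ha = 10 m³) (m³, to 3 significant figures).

157000 m³

ET₀ = 0.73 × 4.8 = 3.5040 mm/d
ETc = Kc × ET₀ = 1.03 × 3.5040 = 3.6091 mm/d
Crop demand D = ETc × 30 d = 3.6091 × 30 = 108.273 mm
D − Pe = 108.273 − 12.0 = 96.273 mm
Volume = 96.273 mm × 162.6 ha × 10 = 156539.9 m³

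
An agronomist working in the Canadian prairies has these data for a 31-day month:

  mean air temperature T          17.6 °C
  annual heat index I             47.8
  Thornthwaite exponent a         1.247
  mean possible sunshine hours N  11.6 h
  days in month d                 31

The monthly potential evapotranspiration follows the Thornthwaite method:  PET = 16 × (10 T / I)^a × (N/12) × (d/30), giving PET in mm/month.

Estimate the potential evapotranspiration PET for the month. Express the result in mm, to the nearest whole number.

10T/I = 10 × 17.6 / 47.8 = 3.6820
(10T/I)^a = 3.6820^1.247 = 5.0805
Uncorrected PET = 16 × 5.0805 = 81.288 mm
Correction = (N/12)(d/30) = (11.6/12)(31/30) = 0.9989
PET = 81.288 × 0.9989 = 81.199 mm/month

81 mm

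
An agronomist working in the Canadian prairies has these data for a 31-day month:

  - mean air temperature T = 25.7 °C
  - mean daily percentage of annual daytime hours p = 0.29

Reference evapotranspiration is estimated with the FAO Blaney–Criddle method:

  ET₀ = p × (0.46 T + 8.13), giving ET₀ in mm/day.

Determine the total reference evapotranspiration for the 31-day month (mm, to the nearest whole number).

179 mm

ET₀ = 0.29 × (0.46 × 25.7 + 8.13) = 0.29 × 19.952 = 5.7861 mm/d
Monthly total = 5.7861 × 31 = 179.369 mm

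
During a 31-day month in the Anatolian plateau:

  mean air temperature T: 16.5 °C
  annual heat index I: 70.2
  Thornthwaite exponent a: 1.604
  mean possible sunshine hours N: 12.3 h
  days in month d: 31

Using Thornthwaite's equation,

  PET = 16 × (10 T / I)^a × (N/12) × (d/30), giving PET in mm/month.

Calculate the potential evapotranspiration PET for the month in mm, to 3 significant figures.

10T/I = 10 × 16.5 / 70.2 = 2.3504
(10T/I)^a = 2.3504^1.604 = 3.9383
Uncorrected PET = 16 × 3.9383 = 63.013 mm
Correction = (N/12)(d/30) = (12.3/12)(31/30) = 1.0592
PET = 63.013 × 1.0592 = 66.743 mm/month

66.7 mm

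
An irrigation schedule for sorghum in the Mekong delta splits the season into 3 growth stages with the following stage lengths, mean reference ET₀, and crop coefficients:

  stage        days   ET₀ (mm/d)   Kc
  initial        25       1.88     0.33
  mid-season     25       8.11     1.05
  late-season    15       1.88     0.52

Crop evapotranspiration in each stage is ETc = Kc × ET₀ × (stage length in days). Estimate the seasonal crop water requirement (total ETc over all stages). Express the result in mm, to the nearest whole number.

initial: 0.33 × 1.88 × 25 = 15.51 mm
mid-season: 1.05 × 8.11 × 25 = 212.89 mm
late-season: 0.52 × 1.88 × 15 = 14.66 mm
Seasonal total = 243.06 mm

243 mm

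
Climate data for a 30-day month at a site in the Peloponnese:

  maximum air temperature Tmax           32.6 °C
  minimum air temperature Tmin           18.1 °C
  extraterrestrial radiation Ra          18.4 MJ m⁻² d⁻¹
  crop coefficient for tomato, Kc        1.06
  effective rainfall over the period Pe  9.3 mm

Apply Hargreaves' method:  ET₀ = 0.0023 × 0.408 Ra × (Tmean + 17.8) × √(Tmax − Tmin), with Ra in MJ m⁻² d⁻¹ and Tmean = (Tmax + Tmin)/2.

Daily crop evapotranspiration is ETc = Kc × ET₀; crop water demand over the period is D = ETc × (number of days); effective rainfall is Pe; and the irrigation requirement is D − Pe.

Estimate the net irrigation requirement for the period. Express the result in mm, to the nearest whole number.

81 mm

Tmean = (32.6 + 18.1)/2 = 25.35 °C
0.408 Ra = 0.408 × 18.4 = 7.5072 mm/d equivalent
ET₀ = 0.0023 × 7.5072 × (25.35 + 17.8) × √14.5 = 0.0023 × 7.5072 × 43.15 × 3.8079 = 2.8371 mm/d
ETc = Kc × ET₀ = 1.06 × 2.8371 = 3.0073 mm/d
Crop demand D = ETc × 30 d = 3.0073 × 30 = 90.219 mm
D − Pe = 90.219 − 9.3 = 80.919 mm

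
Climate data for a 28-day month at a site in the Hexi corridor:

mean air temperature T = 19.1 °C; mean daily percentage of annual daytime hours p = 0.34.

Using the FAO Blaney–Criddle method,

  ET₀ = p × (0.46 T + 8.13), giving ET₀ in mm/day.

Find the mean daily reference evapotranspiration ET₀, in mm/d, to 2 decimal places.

5.75 mm/d

ET₀ = 0.34 × (0.46 × 19.1 + 8.13) = 0.34 × 16.916 = 5.7514 mm/d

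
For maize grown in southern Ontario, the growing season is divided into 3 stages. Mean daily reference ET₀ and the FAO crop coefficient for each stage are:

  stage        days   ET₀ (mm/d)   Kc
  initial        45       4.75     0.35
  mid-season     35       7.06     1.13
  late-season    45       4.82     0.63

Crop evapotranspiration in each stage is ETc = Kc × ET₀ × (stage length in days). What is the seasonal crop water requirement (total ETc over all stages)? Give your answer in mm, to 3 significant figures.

491 mm

initial: 0.35 × 4.75 × 45 = 74.81 mm
mid-season: 1.13 × 7.06 × 35 = 279.22 mm
late-season: 0.63 × 4.82 × 45 = 136.65 mm
Seasonal total = 490.68 mm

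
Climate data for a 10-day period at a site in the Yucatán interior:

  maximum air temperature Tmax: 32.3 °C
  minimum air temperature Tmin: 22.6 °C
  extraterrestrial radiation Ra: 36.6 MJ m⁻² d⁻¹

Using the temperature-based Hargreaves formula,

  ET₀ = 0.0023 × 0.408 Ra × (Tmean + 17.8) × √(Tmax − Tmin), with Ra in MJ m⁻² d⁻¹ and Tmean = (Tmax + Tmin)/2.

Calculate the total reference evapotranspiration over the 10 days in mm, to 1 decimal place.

48.4 mm

Tmean = (32.3 + 22.6)/2 = 27.45 °C
0.408 Ra = 0.408 × 36.6 = 14.9328 mm/d equivalent
ET₀ = 0.0023 × 14.9328 × (27.45 + 17.8) × √9.7 = 0.0023 × 14.9328 × 45.25 × 3.1145 = 4.8403 mm/d
Over 10 days: 4.8403 × 10 = 48.403 mm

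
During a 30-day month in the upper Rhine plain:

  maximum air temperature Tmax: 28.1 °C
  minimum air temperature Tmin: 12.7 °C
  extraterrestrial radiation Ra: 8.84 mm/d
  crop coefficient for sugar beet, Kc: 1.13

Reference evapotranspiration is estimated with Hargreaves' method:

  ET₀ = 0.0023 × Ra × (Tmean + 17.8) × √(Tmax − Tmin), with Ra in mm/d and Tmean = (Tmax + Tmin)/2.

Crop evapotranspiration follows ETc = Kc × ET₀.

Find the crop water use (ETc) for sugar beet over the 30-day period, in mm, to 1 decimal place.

103.3 mm

Tmean = (28.1 + 12.7)/2 = 20.40 °C
ET₀ = 0.0023 × 8.84 × (20.40 + 17.8) × √15.4 = 0.0023 × 8.84 × 38.20 × 3.9243 = 3.0479 mm/d
ETc = Kc × ET₀ = 1.13 × 3.0479 = 3.4441 mm/d
Over 30 days: 3.4441 × 30 = 103.323 mm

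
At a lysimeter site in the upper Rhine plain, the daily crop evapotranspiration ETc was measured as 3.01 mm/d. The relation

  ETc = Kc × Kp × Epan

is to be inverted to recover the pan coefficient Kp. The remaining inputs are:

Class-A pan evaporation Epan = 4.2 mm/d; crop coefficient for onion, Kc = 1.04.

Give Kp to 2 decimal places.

ETc = Kc × Kp × Epan  ⇒  Kp = ETc / (Kc × Epan)
Kp = 3.01 / (1.04 × 4.2) = 3.01 / 4.368 = 0.6891

0.69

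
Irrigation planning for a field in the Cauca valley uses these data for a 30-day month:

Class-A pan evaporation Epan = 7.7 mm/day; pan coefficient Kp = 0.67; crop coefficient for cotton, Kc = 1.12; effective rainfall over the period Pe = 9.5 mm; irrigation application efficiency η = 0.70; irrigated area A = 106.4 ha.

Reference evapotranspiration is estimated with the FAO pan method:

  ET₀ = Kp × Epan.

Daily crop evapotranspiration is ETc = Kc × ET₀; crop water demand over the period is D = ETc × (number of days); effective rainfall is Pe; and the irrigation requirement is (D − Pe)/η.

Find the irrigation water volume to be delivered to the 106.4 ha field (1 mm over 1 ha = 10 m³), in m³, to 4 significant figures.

249000 m³

ET₀ = 0.67 × 7.7 = 5.1590 mm/d
ETc = Kc × ET₀ = 1.12 × 5.1590 = 5.7781 mm/d
Crop demand D = ETc × 30 d = 5.7781 × 30 = 173.343 mm
D − Pe = 173.343 − 9.5 = 163.843 mm
Gross irrigation = 163.843 / 0.70 = 234.061 mm
Volume = 234.061 mm × 106.4 ha × 10 = 249040.9 m³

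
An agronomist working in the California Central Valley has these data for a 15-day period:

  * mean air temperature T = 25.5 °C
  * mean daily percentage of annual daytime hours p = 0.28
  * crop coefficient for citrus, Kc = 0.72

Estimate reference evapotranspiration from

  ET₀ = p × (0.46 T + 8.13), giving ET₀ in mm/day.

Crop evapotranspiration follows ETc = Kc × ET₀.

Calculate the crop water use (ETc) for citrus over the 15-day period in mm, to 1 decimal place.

60.1 mm

ET₀ = 0.28 × (0.46 × 25.5 + 8.13) = 0.28 × 19.860 = 5.5608 mm/d
ETc = Kc × ET₀ = 0.72 × 5.5608 = 4.0038 mm/d
Over 15 days: 4.0038 × 15 = 60.057 mm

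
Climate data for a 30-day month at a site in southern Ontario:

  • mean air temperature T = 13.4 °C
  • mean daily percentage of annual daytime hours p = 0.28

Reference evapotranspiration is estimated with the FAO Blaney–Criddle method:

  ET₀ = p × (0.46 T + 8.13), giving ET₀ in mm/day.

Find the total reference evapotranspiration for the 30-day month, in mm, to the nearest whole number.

120 mm

ET₀ = 0.28 × (0.46 × 13.4 + 8.13) = 0.28 × 14.294 = 4.0023 mm/d
Monthly total = 4.0023 × 30 = 120.069 mm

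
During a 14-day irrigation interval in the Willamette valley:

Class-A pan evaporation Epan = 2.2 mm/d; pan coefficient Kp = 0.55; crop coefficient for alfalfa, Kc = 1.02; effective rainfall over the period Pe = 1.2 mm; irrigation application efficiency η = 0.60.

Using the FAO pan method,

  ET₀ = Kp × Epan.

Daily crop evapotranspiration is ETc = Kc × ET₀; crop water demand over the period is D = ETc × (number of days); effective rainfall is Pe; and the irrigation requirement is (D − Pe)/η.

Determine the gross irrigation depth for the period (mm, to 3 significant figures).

26.8 mm

ET₀ = 0.55 × 2.2 = 1.2100 mm/d
ETc = Kc × ET₀ = 1.02 × 1.2100 = 1.2342 mm/d
Crop demand D = ETc × 14 d = 1.2342 × 14 = 17.279 mm
D − Pe = 17.279 − 1.2 = 16.079 mm
Gross irrigation = 16.079 / 0.60 = 26.798 mm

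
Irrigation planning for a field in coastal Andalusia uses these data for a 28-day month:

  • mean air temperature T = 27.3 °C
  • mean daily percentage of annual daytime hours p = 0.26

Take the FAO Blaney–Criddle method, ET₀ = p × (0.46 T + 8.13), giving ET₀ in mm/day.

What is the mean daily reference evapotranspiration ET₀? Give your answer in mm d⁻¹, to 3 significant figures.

ET₀ = 0.26 × (0.46 × 27.3 + 8.13) = 0.26 × 20.688 = 5.3789 mm/d

5.38 mm d⁻¹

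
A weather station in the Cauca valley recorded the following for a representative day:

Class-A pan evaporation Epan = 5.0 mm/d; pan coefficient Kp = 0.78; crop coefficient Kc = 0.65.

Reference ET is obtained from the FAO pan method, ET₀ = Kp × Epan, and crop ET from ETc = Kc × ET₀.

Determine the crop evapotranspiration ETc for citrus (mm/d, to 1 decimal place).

2.5 mm/d

ET₀ = 0.78 × 5.0 = 3.9000 mm/d
ETc = Kc × ET₀ = 0.65 × 3.9000 = 2.5350 mm/d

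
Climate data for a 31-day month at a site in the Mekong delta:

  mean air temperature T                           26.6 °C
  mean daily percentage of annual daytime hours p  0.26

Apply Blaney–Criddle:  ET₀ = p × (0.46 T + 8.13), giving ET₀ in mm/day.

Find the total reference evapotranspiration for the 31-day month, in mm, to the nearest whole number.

ET₀ = 0.26 × (0.46 × 26.6 + 8.13) = 0.26 × 20.366 = 5.2952 mm/d
Monthly total = 5.2952 × 31 = 164.151 mm

164 mm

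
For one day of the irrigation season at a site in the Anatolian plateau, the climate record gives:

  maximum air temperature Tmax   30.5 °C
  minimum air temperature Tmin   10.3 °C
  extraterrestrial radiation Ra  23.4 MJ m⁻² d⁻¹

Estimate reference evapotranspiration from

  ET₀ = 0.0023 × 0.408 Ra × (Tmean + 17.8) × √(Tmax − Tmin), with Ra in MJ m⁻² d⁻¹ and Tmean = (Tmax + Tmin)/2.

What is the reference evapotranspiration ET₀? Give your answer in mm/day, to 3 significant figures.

Tmean = (30.5 + 10.3)/2 = 20.40 °C
0.408 Ra = 0.408 × 23.4 = 9.5472 mm/d equivalent
ET₀ = 0.0023 × 9.5472 × (20.40 + 17.8) × √20.2 = 0.0023 × 9.5472 × 38.20 × 4.4944 = 3.7700 mm/d

3.77 mm/day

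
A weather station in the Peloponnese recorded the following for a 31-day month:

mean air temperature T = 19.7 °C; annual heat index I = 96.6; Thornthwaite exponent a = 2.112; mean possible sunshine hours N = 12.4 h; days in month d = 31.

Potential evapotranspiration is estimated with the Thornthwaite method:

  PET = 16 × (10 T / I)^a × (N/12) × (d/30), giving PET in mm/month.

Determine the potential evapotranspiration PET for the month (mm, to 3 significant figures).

77.0 mm

10T/I = 10 × 19.7 / 96.6 = 2.0393
(10T/I)^a = 2.0393^2.112 = 4.5043
Uncorrected PET = 16 × 4.5043 = 72.069 mm
Correction = (N/12)(d/30) = (12.4/12)(31/30) = 1.0678
PET = 72.069 × 1.0678 = 76.955 mm/month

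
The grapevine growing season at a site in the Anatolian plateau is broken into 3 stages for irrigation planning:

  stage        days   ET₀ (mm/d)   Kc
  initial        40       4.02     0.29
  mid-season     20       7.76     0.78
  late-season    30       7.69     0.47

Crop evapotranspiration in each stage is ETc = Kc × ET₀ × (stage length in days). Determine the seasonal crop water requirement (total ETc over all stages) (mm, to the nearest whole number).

276 mm

initial: 0.29 × 4.02 × 40 = 46.63 mm
mid-season: 0.78 × 7.76 × 20 = 121.06 mm
late-season: 0.47 × 7.69 × 30 = 108.43 mm
Seasonal total = 276.12 mm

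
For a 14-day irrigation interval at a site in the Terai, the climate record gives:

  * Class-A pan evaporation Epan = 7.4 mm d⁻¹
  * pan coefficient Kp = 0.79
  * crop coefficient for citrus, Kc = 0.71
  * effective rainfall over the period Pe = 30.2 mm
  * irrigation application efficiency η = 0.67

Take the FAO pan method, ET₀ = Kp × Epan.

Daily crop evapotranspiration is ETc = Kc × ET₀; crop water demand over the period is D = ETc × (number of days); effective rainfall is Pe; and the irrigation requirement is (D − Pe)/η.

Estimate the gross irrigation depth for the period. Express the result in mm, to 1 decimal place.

41.7 mm

ET₀ = 0.79 × 7.4 = 5.8460 mm/d
ETc = Kc × ET₀ = 0.71 × 5.8460 = 4.1507 mm/d
Crop demand D = ETc × 14 d = 4.1507 × 14 = 58.110 mm
D − Pe = 58.110 − 30.2 = 27.910 mm
Gross irrigation = 27.910 / 0.67 = 41.657 mm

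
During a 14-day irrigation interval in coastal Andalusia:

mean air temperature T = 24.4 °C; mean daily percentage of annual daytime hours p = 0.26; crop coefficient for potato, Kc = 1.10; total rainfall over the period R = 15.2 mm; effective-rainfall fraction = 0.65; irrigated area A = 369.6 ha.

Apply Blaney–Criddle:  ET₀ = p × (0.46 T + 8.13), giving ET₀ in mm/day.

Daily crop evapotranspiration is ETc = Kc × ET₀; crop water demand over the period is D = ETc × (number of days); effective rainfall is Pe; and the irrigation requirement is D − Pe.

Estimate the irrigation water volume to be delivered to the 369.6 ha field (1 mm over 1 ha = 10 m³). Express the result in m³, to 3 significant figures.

ET₀ = 0.26 × (0.46 × 24.4 + 8.13) = 0.26 × 19.354 = 5.0320 mm/d
ETc = Kc × ET₀ = 1.10 × 5.0320 = 5.5352 mm/d
Crop demand D = ETc × 14 d = 5.5352 × 14 = 77.493 mm
Pe = 0.65 × 15.2 = 9.880 mm
D − Pe = 77.493 − 9.880 = 67.613 mm
Volume = 67.613 mm × 369.6 ha × 10 = 249897.6 m³

250000 m³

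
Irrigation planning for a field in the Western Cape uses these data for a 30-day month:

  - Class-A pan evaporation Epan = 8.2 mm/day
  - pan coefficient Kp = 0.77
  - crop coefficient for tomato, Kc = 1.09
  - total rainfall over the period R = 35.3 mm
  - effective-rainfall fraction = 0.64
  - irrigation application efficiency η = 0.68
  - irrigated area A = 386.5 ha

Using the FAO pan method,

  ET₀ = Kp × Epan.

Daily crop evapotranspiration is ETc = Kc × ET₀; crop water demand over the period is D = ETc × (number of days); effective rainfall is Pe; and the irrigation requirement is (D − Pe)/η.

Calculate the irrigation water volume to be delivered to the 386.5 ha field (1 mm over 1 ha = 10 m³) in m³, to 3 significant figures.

ET₀ = 0.77 × 8.2 = 6.3140 mm/d
ETc = Kc × ET₀ = 1.09 × 6.3140 = 6.8823 mm/d
Crop demand D = ETc × 30 d = 6.8823 × 30 = 206.469 mm
Pe = 0.64 × 35.3 = 22.592 mm
D − Pe = 206.469 − 22.592 = 183.877 mm
Gross irrigation = 183.877 / 0.68 = 270.407 mm
Volume = 270.407 mm × 386.5 ha × 10 = 1045123.1 m³

1050000 m³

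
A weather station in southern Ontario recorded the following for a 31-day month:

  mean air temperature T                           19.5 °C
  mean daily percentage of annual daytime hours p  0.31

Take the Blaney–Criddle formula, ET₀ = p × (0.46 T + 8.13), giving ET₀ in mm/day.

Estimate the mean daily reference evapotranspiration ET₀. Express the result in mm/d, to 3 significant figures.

ET₀ = 0.31 × (0.46 × 19.5 + 8.13) = 0.31 × 17.100 = 5.3010 mm/d

5.30 mm/d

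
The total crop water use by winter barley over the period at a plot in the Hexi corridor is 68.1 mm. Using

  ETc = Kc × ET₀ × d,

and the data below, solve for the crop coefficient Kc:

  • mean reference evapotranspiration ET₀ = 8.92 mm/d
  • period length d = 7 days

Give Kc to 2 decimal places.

ETc = Kc × ET₀ × d  ⇒  Kc = ETc / (ET₀ × d)
Kc = 68.1 / (8.92 × 7) = 68.1 / 62.44 = 1.0906

1.09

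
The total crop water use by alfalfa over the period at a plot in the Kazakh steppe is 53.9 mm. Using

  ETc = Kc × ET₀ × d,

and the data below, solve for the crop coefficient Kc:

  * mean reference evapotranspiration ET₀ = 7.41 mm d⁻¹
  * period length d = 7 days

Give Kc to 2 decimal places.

ETc = Kc × ET₀ × d  ⇒  Kc = ETc / (ET₀ × d)
Kc = 53.9 / (7.41 × 7) = 53.9 / 51.87 = 1.0391

1.04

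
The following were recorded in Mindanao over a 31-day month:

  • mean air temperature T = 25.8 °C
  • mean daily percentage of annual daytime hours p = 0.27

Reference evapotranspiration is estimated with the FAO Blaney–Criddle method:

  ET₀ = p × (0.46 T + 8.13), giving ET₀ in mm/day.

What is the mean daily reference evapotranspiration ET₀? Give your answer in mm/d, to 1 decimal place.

5.4 mm/d

ET₀ = 0.27 × (0.46 × 25.8 + 8.13) = 0.27 × 19.998 = 5.3995 mm/d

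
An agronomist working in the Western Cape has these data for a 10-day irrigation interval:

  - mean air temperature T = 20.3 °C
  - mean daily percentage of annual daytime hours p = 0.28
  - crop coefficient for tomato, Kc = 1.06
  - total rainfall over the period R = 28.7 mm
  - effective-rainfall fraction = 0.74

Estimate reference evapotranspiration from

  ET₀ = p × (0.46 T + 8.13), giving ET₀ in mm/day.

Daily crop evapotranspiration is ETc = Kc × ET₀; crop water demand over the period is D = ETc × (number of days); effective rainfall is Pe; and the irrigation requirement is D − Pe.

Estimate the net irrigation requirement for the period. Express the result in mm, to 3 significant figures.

30.6 mm

ET₀ = 0.28 × (0.46 × 20.3 + 8.13) = 0.28 × 17.468 = 4.8910 mm/d
ETc = Kc × ET₀ = 1.06 × 4.8910 = 5.1845 mm/d
Crop demand D = ETc × 10 d = 5.1845 × 10 = 51.845 mm
Pe = 0.74 × 28.7 = 21.238 mm
D − Pe = 51.845 − 21.238 = 30.607 mm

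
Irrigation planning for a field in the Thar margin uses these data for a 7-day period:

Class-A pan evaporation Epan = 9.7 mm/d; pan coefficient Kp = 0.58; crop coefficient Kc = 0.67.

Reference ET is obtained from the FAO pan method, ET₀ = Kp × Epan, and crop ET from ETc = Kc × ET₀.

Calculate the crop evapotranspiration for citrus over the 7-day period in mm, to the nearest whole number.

ET₀ = 0.58 × 9.7 = 5.6260 mm/d
ETc = Kc × ET₀ = 0.67 × 5.6260 = 3.7694 mm/d
Over 7 days: 3.7694 × 7 = 26.386 mm

26 mm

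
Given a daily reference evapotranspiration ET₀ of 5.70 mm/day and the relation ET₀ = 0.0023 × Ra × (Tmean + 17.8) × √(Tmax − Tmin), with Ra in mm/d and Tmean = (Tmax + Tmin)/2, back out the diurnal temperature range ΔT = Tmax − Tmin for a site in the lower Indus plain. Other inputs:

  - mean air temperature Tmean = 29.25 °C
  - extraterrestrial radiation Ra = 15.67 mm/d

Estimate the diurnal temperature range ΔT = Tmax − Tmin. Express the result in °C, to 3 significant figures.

√ΔT = ET₀ / [0.0023 × Ra × (Tmean+17.8)] = 5.70 / (0.0023 × 15.67 × 47.05) = 3.3614
ΔT = 3.3614² = 11.299 °C

11.3 °C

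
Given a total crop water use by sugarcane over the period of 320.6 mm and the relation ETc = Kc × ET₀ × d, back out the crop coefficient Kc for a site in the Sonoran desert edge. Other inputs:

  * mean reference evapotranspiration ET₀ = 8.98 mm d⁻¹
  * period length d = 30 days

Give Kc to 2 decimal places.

1.19

ETc = Kc × ET₀ × d  ⇒  Kc = ETc / (ET₀ × d)
Kc = 320.6 / (8.98 × 30) = 320.6 / 269.40 = 1.1901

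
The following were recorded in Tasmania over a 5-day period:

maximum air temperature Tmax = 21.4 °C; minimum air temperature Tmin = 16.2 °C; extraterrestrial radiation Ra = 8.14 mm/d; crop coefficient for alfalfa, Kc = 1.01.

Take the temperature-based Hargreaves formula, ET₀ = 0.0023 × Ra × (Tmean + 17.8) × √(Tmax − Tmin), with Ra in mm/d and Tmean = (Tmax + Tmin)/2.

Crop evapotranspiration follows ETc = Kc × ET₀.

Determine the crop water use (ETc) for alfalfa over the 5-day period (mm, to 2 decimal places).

7.89 mm

Tmean = (21.4 + 16.2)/2 = 18.80 °C
ET₀ = 0.0023 × 8.14 × (18.80 + 17.8) × √5.2 = 0.0023 × 8.14 × 36.60 × 2.2804 = 1.5626 mm/d
ETc = Kc × ET₀ = 1.01 × 1.5626 = 1.5782 mm/d
Over 5 days: 1.5782 × 5 = 7.891 mm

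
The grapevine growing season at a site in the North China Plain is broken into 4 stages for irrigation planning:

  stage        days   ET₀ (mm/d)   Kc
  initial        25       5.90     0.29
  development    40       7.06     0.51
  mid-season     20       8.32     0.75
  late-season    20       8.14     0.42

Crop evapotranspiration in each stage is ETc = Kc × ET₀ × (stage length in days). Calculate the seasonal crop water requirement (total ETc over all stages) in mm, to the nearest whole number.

380 mm

initial: 0.29 × 5.90 × 25 = 42.78 mm
development: 0.51 × 7.06 × 40 = 144.02 mm
mid-season: 0.75 × 8.32 × 20 = 124.80 mm
late-season: 0.42 × 8.14 × 20 = 68.38 mm
Seasonal total = 379.98 mm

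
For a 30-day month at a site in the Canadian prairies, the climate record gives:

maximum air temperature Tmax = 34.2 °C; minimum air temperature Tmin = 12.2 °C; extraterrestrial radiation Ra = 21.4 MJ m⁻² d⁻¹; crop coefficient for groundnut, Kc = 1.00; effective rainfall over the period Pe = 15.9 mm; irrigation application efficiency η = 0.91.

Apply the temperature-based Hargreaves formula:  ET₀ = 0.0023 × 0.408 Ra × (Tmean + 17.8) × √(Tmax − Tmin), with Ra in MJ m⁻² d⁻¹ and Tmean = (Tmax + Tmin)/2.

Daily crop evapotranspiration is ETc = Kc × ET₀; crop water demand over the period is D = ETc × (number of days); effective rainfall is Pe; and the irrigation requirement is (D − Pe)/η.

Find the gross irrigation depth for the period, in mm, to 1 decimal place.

109.8 mm

Tmean = (34.2 + 12.2)/2 = 23.20 °C
0.408 Ra = 0.408 × 21.4 = 8.7312 mm/d equivalent
ET₀ = 0.0023 × 8.7312 × (23.20 + 17.8) × √22.0 = 0.0023 × 8.7312 × 41.00 × 4.6904 = 3.8619 mm/d
ETc = Kc × ET₀ = 1.00 × 3.8619 = 3.8619 mm/d
Crop demand D = ETc × 30 d = 3.8619 × 30 = 115.857 mm
D − Pe = 115.857 − 15.9 = 99.957 mm
Gross irrigation = 99.957 / 0.91 = 109.843 mm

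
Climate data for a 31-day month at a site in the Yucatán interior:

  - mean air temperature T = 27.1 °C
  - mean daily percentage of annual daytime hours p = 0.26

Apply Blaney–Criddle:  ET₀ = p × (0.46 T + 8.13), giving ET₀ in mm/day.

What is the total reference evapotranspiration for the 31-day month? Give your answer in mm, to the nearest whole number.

ET₀ = 0.26 × (0.46 × 27.1 + 8.13) = 0.26 × 20.596 = 5.3550 mm/d
Monthly total = 5.3550 × 31 = 166.005 mm

166 mm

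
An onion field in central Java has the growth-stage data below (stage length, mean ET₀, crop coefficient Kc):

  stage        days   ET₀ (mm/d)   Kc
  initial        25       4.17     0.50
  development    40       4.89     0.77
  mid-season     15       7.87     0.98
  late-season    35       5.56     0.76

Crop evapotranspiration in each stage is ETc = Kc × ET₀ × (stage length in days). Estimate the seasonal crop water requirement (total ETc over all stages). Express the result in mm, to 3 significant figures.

466 mm

initial: 0.50 × 4.17 × 25 = 52.13 mm
development: 0.77 × 4.89 × 40 = 150.61 mm
mid-season: 0.98 × 7.87 × 15 = 115.69 mm
late-season: 0.76 × 5.56 × 35 = 147.90 mm
Seasonal total = 466.33 mm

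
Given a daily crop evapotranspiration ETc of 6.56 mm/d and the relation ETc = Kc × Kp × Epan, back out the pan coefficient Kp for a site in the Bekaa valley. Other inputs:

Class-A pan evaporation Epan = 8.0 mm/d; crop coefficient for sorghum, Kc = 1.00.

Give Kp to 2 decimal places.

ETc = Kc × Kp × Epan  ⇒  Kp = ETc / (Kc × Epan)
Kp = 6.56 / (1.00 × 8.0) = 6.56 / 8.000 = 0.8200

0.82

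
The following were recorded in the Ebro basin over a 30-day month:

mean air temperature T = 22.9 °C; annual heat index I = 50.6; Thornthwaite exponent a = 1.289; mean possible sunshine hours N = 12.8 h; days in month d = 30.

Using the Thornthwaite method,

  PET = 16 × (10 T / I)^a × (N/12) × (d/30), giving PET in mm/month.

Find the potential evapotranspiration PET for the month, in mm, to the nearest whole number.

119 mm

10T/I = 10 × 22.9 / 50.6 = 4.5257
(10T/I)^a = 4.5257^1.289 = 7.0013
Uncorrected PET = 16 × 7.0013 = 112.021 mm
Correction = (N/12)(d/30) = (12.8/12)(30/30) = 1.0667
PET = 112.021 × 1.0667 = 119.493 mm/month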